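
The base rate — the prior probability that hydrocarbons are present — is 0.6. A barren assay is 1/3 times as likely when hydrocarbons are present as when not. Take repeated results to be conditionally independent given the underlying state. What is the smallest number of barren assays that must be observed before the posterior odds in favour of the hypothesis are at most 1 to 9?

Prior odds = 0.6/0.4 = 1.5.
Likelihood ratio per barren assay = 1/3.
Target odds = 1/9.
Need 1.5 × (1/3)ⁿ ≤ 1/9, i.e. (1/3)ⁿ ≤ 2/27.
(1/3)² = 1/9 is still above 2/27 but (1/3)³ = 1/27 is at or below it, so n = 3.

3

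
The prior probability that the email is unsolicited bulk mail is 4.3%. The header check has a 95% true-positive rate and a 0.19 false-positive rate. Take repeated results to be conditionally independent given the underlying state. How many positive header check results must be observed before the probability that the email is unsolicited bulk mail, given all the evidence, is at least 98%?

5

Prior odds: 0.043 ÷ 0.957 = 43/957.
Likelihood ratio of a positive result = 0.95/0.19 = 5.
Target posterior odds = 0.98/0.02 = 49.
Need (43/957) × 5ⁿ ≥ 49, i.e. 5ⁿ ≥ 46893/43.
5⁴ = 625 falls short of 46893/43 but 5⁵ = 3125 reaches it, so n = 5.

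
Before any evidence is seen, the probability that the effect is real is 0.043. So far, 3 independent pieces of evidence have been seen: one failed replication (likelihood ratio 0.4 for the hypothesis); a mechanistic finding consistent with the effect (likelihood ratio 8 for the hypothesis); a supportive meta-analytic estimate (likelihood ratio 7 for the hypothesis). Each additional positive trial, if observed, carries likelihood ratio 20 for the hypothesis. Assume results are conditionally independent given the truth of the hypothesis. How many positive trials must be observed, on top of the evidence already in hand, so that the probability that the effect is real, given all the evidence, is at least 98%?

2

Prior odds = 0.043/0.957 = 43/957.
Combined Bayes factor of the evidence already in hand = 0.4 × 8 × 7 = 22.4.
Odds after that evidence = (43/957) × 22.4 = 4816/4785.
Target odds = 0.98/0.02 = 49.
Need 20ⁿ ≥ 49 ÷ (4816/4785) = 33495/688.
20¹ = 20 falls short of 33495/688 but 20² = 400 reaches it, so n = 2.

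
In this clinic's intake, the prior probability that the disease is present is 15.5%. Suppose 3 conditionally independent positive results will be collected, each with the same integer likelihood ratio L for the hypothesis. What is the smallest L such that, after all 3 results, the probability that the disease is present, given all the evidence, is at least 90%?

4

Prior odds = 0.155/0.845 = 31/169.
Target odds = 0.9/0.1 = 9.
Need L³ ≥ 9 ÷ (31/169) = 1521/31.
3³ = 27 < 1521/31 ≤ 64 = 4³, so L = 4.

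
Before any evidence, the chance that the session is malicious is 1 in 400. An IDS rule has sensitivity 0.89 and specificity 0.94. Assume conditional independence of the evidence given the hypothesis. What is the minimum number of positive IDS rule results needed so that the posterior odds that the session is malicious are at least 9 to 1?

Prior odds = 0.0025/0.9975 = 1/399.
False-positive rate = 1 − 0.94 = 0.06; likelihood ratio of a positive = 0.89/0.06 = 89/6.
Target odds = 9.
Require (89/6)ⁿ ≥ 9 ÷ (1/399) = 3591.
(89/6)³ = 704969/216 falls short of 3591 but (89/6)⁴ = 62742241/1296 reaches it, so n = 4.

4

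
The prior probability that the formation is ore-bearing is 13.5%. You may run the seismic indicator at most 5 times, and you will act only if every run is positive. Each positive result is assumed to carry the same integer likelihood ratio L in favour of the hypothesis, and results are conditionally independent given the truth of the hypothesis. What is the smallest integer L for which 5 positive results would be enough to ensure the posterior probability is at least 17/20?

Prior odds = 0.135/0.865 = 27/173.
Target odds = 0.85/0.15 = 17/3.
Need L⁵ ≥ 17/3 ÷ (27/173) = 2941/81.
2⁵ = 32 < 2941/81 ≤ 243 = 3⁵, so L = 3.

3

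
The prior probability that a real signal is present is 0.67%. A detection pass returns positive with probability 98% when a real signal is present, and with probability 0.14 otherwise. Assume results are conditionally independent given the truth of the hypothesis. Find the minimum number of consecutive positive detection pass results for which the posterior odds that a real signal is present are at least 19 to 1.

Prior odds = 0.0067/0.9933 = 67/9933.
Likelihood ratio of a positive result = 0.98/0.14 = 7.
Target odds = 19.
Require 7ⁿ ≥ 19 ÷ (67/9933) = 188727/67.
7⁴ = 2401 falls short of 188727/67 but 7⁵ = 16807 reaches it, so n = 5.

5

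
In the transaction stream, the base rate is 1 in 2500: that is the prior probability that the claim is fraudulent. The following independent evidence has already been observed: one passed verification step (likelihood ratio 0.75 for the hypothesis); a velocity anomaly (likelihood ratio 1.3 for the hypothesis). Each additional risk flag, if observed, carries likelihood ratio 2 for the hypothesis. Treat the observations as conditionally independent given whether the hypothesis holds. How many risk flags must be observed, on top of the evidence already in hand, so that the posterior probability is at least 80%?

14

Prior odds = 0.0004/0.9996 = 1/2499.
Combined Bayes factor of the evidence already in hand = 0.75 × 1.3 = 0.975.
Odds after that evidence = (1/2499) × 0.975 = 13/33320.
Target odds = 0.8/0.2 = 4.
Need 2ⁿ ≥ 4 ÷ (13/33320) = 133280/13.
2¹³ = 8192 falls short of 133280/13 but 2¹⁴ = 16384 reaches it, so n = 14.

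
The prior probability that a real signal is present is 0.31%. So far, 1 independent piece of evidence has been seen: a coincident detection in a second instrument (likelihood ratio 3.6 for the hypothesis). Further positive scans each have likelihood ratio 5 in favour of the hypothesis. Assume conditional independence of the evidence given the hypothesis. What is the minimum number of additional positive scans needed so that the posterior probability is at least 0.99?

6

Prior odds = 0.0031/0.9969 = 31/9969.
Bayes factor of the evidence already in hand = 3.6.
Odds after that evidence = (31/9969) × 3.6 = 186/16615.
Target odds = 0.99/0.01 = 99.
Need 5ⁿ ≥ 99 ÷ (186/16615) = 548295/62.
5⁵ = 3125 falls short of 548295/62 but 5⁶ = 15625 reaches it, so n = 6.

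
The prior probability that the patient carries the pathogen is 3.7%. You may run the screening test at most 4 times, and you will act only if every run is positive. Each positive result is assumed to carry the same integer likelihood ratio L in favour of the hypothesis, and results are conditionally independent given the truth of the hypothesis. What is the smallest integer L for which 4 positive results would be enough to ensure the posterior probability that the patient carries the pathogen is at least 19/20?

5

Prior odds = 0.037/0.963 = 37/963.
Target odds = 0.95/0.05 = 19.
Need L⁴ ≥ 19 ÷ (37/963) = 18297/37.
4⁴ = 256 < 18297/37 ≤ 625 = 5⁴, so L = 5.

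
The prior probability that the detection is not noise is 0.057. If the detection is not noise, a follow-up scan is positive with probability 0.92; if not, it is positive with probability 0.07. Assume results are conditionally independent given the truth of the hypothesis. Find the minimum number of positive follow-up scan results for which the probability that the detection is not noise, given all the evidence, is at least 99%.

3

Prior odds: 0.057 ÷ 0.943 = 57/943.
Likelihood ratio of a positive = 0.92/0.07 = 92/7.
Target odds: 0.99 ÷ 0.01 = 99.
Require (92/7)ⁿ ≥ 99 ÷ (57/943) = 31119/19.
(92/7)² = 8464/49 falls short of 31119/19 but (92/7)³ = 778688/343 reaches it, so n = 3.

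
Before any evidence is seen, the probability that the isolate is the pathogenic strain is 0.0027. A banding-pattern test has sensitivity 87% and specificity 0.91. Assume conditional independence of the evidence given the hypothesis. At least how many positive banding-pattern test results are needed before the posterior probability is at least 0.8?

Prior odds = 0.0027/0.9973 = 27/9973.
False-positive rate = 1 − 0.91 = 0.09; likelihood ratio of a positive = 0.87/0.09 = 29/3.
Target posterior odds = 0.8/0.2 = 4.
Require (29/3)ⁿ ≥ 4 ÷ (27/9973) = 39892/27.
(29/3)³ = 24389/27 falls short of 39892/27 but (29/3)⁴ = 707281/81 reaches it, so n = 4.

4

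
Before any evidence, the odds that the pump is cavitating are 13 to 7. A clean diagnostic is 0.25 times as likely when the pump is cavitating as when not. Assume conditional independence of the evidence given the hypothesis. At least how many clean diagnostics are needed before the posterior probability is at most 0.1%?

6

Prior odds = 13/7.
Likelihood ratio per clean diagnostic = 0.25.
Target posterior odds = 0.001/0.999 = 1/999.
Require 0.25ⁿ ≤ 1/999 ÷ (13/7) = 7/12987.
0.25⁵ = 1/1024 is still above 7/12987 but 0.25⁶ = 1/4096 is at or below it, so n = 6.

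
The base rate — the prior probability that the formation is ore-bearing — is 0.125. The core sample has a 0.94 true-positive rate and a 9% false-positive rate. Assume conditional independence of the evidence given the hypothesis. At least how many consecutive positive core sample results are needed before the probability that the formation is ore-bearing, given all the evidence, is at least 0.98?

Prior odds: 0.125 ÷ 0.875 = 1/7.
Likelihood ratio of a positive result = 0.94/0.09 = 94/9.
Target odds: 0.98 ÷ 0.02 = 49.
Need (1/7) × (94/9)ⁿ ≥ 49, i.e. (94/9)ⁿ ≥ 343.
(94/9)² = 8836/81 falls short of 343 but (94/9)³ = 830584/729 reaches it, so n = 3.

3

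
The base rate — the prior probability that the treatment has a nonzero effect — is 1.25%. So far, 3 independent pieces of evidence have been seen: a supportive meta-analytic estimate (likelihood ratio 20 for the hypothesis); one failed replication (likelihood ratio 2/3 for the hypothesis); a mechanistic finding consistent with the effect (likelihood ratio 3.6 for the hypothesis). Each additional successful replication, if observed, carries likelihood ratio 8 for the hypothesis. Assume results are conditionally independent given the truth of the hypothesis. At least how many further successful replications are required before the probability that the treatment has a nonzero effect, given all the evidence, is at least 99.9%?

4

Prior odds = 0.0125/0.9875 = 1/79.
Combined Bayes factor of the evidence already in hand = 20 × (2/3) × 3.6 = 48.
Odds after that evidence = (1/79) × 48 = 48/79.
Target odds = 0.999/0.001 = 999.
Need 8ⁿ ≥ 999 ÷ (48/79) = 1644.1875.
8³ = 512 falls short of 1644.1875 but 8⁴ = 4096 reaches it, so n = 4.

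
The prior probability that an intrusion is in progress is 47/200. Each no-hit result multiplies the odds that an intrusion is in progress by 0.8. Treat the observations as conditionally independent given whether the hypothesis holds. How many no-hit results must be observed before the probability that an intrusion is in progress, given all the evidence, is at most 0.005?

Prior odds = 0.235/0.765 = 47/153.
Likelihood ratio per no-hit result = 0.8.
Target posterior odds = 0.005/0.995 = 1/199.
Require 0.8ⁿ ≤ 1/199 ÷ (47/153) = 153/9353.
0.8¹⁸ ≈0.0180144 is still above 153/9353 but 0.8¹⁹ ≈0.0144115 is at or below it, so n = 19.

19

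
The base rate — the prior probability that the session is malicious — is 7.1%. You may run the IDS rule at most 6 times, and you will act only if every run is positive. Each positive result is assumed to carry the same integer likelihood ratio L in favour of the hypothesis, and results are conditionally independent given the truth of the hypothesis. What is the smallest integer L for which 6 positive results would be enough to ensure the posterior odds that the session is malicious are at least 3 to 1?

2

Prior odds = 0.071/0.929 = 71/929.
Target odds = 3.
Need L⁶ ≥ 3 ÷ (71/929) = 2787/71.
1⁶ = 1 < 2787/71 ≤ 64 = 2⁶, so L = 2.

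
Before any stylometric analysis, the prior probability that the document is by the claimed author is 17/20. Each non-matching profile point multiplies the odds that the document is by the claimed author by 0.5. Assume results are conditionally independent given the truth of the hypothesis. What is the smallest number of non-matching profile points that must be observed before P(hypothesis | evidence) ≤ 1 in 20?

Prior odds = 0.85/0.15 = 17/3.
Likelihood ratio per non-matching profile point = 0.5.
Target posterior odds = 0.05/0.95 = 1/19.
Need (17/3) × 0.5ⁿ ≤ 1/19, i.e. 0.5ⁿ ≤ 3/323.
0.5⁶ = 0.015625 is still above 3/323 but 0.5⁷ = 0.0078125 is at or below it, so n = 7.

7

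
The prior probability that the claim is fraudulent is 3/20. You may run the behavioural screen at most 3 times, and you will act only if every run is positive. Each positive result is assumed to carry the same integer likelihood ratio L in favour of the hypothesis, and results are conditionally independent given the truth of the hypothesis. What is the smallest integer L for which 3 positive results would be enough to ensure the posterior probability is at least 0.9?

4

Prior odds = 0.15/0.85 = 3/17.
Target odds = 0.9/0.1 = 9.
Need L³ ≥ 9 ÷ (3/17) = 51.
3³ = 27 < 51 ≤ 64 = 4³, so L = 4.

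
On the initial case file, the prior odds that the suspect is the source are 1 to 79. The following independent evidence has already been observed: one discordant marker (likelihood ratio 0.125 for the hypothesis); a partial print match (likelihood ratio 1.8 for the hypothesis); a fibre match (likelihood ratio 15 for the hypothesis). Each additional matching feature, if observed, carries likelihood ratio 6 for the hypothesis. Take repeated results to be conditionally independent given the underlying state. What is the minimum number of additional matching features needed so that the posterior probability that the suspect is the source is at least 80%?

3

Prior odds = 1/79.
Combined Bayes factor of the evidence already in hand = 0.125 × 1.8 × 15 = 3.375.
Odds after that evidence = (1/79) × 3.375 = 27/632.
Target odds = 0.8/0.2 = 4.
Need 6ⁿ ≥ 4 ÷ (27/632) = 2528/27.
6² = 36 falls short of 2528/27 but 6³ = 216 reaches it, so n = 3.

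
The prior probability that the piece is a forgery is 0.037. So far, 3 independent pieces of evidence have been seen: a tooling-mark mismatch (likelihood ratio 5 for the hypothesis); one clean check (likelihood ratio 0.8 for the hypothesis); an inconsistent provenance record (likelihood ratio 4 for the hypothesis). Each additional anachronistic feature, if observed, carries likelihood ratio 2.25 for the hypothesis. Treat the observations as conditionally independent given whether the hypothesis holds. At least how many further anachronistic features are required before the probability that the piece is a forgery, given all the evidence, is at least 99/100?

Prior odds = 0.037/0.963 = 37/963.
Combined Bayes factor of the evidence already in hand = 5 × 0.8 × 4 = 16.
Odds after that evidence = (37/963) × 16 = 592/963.
Target odds = 0.99/0.01 = 99.
Need 2.25ⁿ ≥ 99 ÷ (592/963) = 95337/592.
2.25⁶ = 531441/4096 falls short of 95337/592 but 2.25⁷ = 4782969/16384 reaches it, so n = 7.

7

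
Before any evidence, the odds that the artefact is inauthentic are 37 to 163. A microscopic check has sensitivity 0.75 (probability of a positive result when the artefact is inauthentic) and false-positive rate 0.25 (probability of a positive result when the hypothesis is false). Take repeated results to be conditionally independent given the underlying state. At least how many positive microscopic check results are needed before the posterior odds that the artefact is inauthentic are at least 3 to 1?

3

Prior odds = 37/163.
Likelihood ratio of a positive result = 0.75/0.25 = 3.
Target odds = 3.
Require 3ⁿ ≥ 3 ÷ (37/163) = 489/37.
3² = 9 falls short of 489/37 but 3³ = 27 reaches it, so n = 3.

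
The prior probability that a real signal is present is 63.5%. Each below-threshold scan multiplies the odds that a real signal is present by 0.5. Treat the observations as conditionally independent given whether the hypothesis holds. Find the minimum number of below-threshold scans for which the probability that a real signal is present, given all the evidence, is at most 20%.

3

Prior odds = 0.635/0.365 = 127/73.
Likelihood ratio per below-threshold scan = 0.5.
Target odds: 0.2 ÷ 0.8 = 0.25.
Require 0.5ⁿ ≤ 0.25 ÷ (127/73) = 73/508.
0.5² = 0.25 is still above 73/508 but 0.5³ = 0.125 is at or below it, so n = 3.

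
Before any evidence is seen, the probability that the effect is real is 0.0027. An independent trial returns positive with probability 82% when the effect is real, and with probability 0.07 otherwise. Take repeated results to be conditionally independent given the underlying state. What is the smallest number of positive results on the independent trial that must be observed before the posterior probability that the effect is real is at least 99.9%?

Prior odds = 0.0027/0.9973 = 27/9973.
Likelihood ratio of a positive result = 0.82/0.07 = 82/7.
Target posterior odds = 0.999/0.001 = 999.
Require (82/7)ⁿ ≥ 999 ÷ (27/9973) = 369001.
(82/7)⁵ ≈220587 falls short of 369001 but (82/7)⁶ ≈2.58401e+06 reaches it, so n = 6.

6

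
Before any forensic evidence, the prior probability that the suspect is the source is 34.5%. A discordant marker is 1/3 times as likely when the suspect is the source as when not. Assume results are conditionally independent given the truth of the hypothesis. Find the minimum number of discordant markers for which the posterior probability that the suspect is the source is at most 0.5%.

5

Prior odds = 0.345/0.655 = 69/131.
Likelihood ratio per discordant marker = 1/3.
Target posterior odds = 0.005/0.995 = 1/199.
Require (1/3)ⁿ ≤ 1/199 ÷ (69/131) = 131/13731.
(1/3)⁴ = 1/81 is still above 131/13731 but (1/3)⁵ = 1/243 is at or below it, so n = 5.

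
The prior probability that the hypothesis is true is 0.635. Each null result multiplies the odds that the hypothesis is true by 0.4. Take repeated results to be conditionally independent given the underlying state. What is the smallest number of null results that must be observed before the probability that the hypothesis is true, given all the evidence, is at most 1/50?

Prior odds = 0.635/0.365 = 127/73.
Likelihood ratio per null result = 0.4.
Target posterior odds = 0.02/0.98 = 1/49.
Need (127/73) × 0.4ⁿ ≤ 1/49, i.e. 0.4ⁿ ≤ 73/6223.
0.4⁴ = 0.0256 is still above 73/6223 but 0.4⁵ = 0.01024 is at or below it, so n = 5.

5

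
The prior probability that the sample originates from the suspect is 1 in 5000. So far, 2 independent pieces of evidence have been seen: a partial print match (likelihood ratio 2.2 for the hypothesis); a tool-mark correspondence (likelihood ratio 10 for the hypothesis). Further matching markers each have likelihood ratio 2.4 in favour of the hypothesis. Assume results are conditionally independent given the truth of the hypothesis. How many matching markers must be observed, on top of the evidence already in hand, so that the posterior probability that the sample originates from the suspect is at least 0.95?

10

Prior odds = 0.0002/0.9998 = 1/4999.
Combined Bayes factor of the evidence already in hand = 2.2 × 10 = 22.
Odds after that evidence = (1/4999) × 22 = 22/4999.
Target odds = 0.95/0.05 = 19.
Need 2.4ⁿ ≥ 19 ÷ (22/4999) = 94981/22.
2.4⁹ ≈2641.81 falls short of 94981/22 but 2.4¹⁰ ≈6340.34 reaches it, so n = 10.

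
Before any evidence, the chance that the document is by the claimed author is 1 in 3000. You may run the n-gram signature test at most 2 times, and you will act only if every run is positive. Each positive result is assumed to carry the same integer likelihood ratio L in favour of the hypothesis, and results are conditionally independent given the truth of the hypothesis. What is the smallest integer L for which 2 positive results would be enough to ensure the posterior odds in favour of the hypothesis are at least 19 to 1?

Prior odds = (1/3000)/(2999/3000) = 1/2999.
Target odds = 19.
Need L² ≥ 19 ÷ (1/2999) = 56981.
238² = 56644 < 56981 ≤ 57121 = 239², so L = 239.

239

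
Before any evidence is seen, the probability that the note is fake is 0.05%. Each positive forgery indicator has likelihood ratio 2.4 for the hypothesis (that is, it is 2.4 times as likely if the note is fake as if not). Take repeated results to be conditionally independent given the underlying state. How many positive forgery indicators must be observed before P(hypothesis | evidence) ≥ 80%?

11

Prior odds: 0.0005 ÷ 0.9995 = 1/1999.
Likelihood ratio per positive forgery indicator = 2.4.
Target odds: 0.8 ÷ 0.2 = 4.
Require 2.4ⁿ ≥ 4 ÷ (1/1999) = 7996.
2.4¹⁰ ≈6340.34 falls short of 7996 but 2.4¹¹ ≈15216.8 reaches it, so n = 11.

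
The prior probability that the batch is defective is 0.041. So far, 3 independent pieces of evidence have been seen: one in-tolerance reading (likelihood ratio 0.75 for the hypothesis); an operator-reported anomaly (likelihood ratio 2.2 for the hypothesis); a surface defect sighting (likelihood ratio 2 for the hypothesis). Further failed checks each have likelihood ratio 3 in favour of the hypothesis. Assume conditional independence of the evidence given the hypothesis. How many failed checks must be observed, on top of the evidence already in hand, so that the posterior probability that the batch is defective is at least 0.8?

4

Prior odds = 0.041/0.959 = 41/959.
Combined Bayes factor of the evidence already in hand = 0.75 × 2.2 × 2 = 3.3.
Odds after that evidence = (41/959) × 3.3 = 1353/9590.
Target odds = 0.8/0.2 = 4.
Need 3ⁿ ≥ 4 ÷ (1353/9590) = 38360/1353.
3³ = 27 falls short of 38360/1353 but 3⁴ = 81 reaches it, so n = 4.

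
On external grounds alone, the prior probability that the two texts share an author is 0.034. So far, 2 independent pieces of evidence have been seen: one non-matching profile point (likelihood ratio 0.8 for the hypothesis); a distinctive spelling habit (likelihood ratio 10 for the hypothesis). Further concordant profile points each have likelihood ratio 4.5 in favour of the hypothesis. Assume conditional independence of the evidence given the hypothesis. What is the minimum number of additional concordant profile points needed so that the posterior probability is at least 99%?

4

Prior odds = 0.034/0.966 = 17/483.
Combined Bayes factor of the evidence already in hand = 0.8 × 10 = 8.
Odds after that evidence = (17/483) × 8 = 136/483.
Target odds = 0.99/0.01 = 99.
Need 4.5ⁿ ≥ 99 ÷ (136/483) = 47817/136.
4.5³ = 91.125 falls short of 47817/136 but 4.5⁴ = 410.0625 reaches it, so n = 4.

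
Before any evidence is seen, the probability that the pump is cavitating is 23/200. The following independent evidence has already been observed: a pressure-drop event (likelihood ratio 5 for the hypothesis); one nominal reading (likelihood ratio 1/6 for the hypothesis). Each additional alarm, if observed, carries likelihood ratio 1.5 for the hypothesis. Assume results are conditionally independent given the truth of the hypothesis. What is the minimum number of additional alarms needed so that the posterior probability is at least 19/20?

Prior odds = 0.115/0.885 = 23/177.
Combined Bayes factor of the evidence already in hand = 5 × (1/6) = 5/6.
Odds after that evidence = (23/177) × 5/6 = 115/1062.
Target odds = 0.95/0.05 = 19.
Need 1.5ⁿ ≥ 19 ÷ (115/1062) = 20178/115.
1.5¹² = 531441/4096 falls short of 20178/115 but 1.5¹³ = 1594323/8192 reaches it, so n = 13.

13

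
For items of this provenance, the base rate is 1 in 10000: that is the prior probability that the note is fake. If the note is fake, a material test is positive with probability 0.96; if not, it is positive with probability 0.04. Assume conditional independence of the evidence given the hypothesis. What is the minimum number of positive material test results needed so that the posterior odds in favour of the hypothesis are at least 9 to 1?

4

Prior odds: 0.0001 ÷ 0.9999 = 1/9999.
Likelihood ratio of a positive = 0.96/0.04 = 24.
Target odds = 9.
Need (1/9999) × 24ⁿ ≥ 9, i.e. 24ⁿ ≥ 89991.
24³ = 13824 falls short of 89991 but 24⁴ = 331776 reaches it, so n = 4.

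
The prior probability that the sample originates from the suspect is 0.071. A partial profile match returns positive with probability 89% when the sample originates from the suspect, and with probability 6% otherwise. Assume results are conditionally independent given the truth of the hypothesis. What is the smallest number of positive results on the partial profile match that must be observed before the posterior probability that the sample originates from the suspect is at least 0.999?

Prior odds = 0.071/0.929 = 71/929.
Likelihood ratio of a positive result = 0.89/0.06 = 89/6.
Target odds: 0.999 ÷ 0.001 = 999.
Require (89/6)ⁿ ≥ 999 ÷ (71/929) = 928071/71.
(89/6)³ = 704969/216 falls short of 928071/71 but (89/6)⁴ = 62742241/1296 reaches it, so n = 4.

4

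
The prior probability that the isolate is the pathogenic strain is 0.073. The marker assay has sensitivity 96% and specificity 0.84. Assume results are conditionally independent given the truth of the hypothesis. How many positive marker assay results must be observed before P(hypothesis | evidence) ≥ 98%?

4

Prior odds = 0.073/0.927 = 73/927.
False-positive rate = 1 − 0.84 = 0.16; likelihood ratio of a positive = 0.96/0.16 = 6.
Target posterior odds = 0.98/0.02 = 49.
Need (73/927) × 6ⁿ ≥ 49, i.e. 6ⁿ ≥ 45423/73.
6³ = 216 falls short of 45423/73 but 6⁴ = 1296 reaches it, so n = 4.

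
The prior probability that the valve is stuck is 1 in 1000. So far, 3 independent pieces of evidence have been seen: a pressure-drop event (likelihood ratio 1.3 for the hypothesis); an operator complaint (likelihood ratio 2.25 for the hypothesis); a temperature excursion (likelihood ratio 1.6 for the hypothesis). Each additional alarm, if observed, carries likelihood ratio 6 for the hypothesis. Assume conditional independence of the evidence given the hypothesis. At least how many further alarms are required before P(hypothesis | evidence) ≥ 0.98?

6

Prior odds = 0.001/0.999 = 1/999.
Combined Bayes factor of the evidence already in hand = 1.3 × 2.25 × 1.6 = 4.68.
Odds after that evidence = (1/999) × 4.68 = 13/2775.
Target odds = 0.98/0.02 = 49.
Need 6ⁿ ≥ 49 ÷ (13/2775) = 135975/13.
6⁵ = 7776 falls short of 135975/13 but 6⁶ = 46656 reaches it, so n = 6.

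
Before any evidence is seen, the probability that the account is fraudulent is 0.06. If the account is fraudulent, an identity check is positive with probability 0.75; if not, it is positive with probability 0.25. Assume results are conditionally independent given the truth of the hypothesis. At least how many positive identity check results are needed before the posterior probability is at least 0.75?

4

Prior odds = 0.06/0.94 = 3/47.
Likelihood ratio of a positive = 0.75/0.25 = 3.
Target odds: 0.75 ÷ 0.25 = 3.
Need (3/47) × 3ⁿ ≥ 3, i.e. 3ⁿ ≥ 47.
3³ = 27 falls short of 47 but 3⁴ = 81 reaches it, so n = 4.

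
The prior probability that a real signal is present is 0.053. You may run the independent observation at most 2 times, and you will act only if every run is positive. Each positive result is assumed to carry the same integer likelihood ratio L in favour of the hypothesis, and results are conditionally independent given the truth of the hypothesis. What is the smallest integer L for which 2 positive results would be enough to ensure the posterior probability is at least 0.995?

60

Prior odds = 0.053/0.947 = 53/947.
Target odds = 0.995/0.005 = 199.
Need L² ≥ 199 ÷ (53/947) = 188453/53.
59² = 3481 < 188453/53 ≤ 3600 = 60², so L = 60.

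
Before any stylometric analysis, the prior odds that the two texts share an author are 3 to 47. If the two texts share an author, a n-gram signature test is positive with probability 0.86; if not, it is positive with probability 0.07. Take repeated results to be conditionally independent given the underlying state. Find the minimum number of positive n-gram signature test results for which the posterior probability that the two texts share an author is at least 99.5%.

4

Prior odds = 3/47.
Likelihood ratio of a positive = 0.86/0.07 = 86/7.
Target odds: 0.995 ÷ 0.005 = 199.
Need (3/47) × (86/7)ⁿ ≥ 199, i.e. (86/7)ⁿ ≥ 9353/3.
(86/7)³ = 636056/343 falls short of 9353/3 but (86/7)⁴ = 54700816/2401 reaches it, so n = 4.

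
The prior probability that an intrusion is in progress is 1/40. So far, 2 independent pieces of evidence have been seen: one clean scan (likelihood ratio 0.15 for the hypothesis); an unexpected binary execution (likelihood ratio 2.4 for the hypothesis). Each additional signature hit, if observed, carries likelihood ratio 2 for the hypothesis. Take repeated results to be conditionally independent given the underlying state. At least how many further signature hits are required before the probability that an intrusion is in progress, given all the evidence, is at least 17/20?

Prior odds = 0.025/0.975 = 1/39.
Combined Bayes factor of the evidence already in hand = 0.15 × 2.4 = 0.36.
Odds after that evidence = (1/39) × 0.36 = 3/325.
Target odds = 0.85/0.15 = 17/3.
Need 2ⁿ ≥ 17/3 ÷ (3/325) = 5525/9.
2⁹ = 512 falls short of 5525/9 but 2¹⁰ = 1024 reaches it, so n = 10.

10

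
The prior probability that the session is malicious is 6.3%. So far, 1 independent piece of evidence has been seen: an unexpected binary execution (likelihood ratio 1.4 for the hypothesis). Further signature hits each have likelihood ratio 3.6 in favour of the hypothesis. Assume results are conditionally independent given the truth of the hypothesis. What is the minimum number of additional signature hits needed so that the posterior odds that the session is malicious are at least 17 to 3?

4

Prior odds = 0.063/0.937 = 63/937.
Bayes factor of the evidence already in hand = 1.4.
Odds after that evidence = (63/937) × 1.4 = 441/4685.
Target odds = 17/3.
Need 3.6ⁿ ≥ 17/3 ÷ (441/4685) = 79645/1323.
3.6³ = 46.656 falls short of 79645/1323 but 3.6⁴ = 167.9616 reaches it, so n = 4.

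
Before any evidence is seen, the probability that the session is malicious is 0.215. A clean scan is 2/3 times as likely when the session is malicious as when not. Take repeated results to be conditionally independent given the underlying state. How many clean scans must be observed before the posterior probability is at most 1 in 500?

13

Prior odds = 0.215/0.785 = 43/157.
Likelihood ratio per clean scan = 2/3.
Target posterior odds = 0.002/0.998 = 1/499.
Require (2/3)ⁿ ≤ 1/499 ÷ (43/157) = 157/21457.
(2/3)¹² = 4096/531441 is still above 157/21457 but (2/3)¹³ = 8192/1594323 is at or below it, so n = 13.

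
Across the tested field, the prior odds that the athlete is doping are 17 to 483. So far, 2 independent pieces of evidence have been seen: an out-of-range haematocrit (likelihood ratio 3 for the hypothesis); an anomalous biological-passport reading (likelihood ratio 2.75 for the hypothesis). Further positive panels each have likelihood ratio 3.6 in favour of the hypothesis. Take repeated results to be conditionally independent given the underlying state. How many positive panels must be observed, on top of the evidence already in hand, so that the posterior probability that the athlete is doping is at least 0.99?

5

Prior odds = 17/483.
Combined Bayes factor of the evidence already in hand = 3 × 2.75 = 8.25.
Odds after that evidence = (17/483) × 8.25 = 187/644.
Target odds = 0.99/0.01 = 99.
Need 3.6ⁿ ≥ 99 ÷ (187/644) = 5796/17.
3.6⁴ = 167.9616 falls short of 5796/17 but 3.6⁵ = 604.66176 reaches it, so n = 5.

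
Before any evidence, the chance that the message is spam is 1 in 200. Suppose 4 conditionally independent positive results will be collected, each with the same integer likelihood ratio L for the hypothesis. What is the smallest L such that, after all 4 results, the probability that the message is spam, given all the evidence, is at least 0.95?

8

Prior odds = 0.005/0.995 = 1/199.
Target odds = 0.95/0.05 = 19.
Need L⁴ ≥ 19 ÷ (1/199) = 3781.
7⁴ = 2401 < 3781 ≤ 4096 = 8⁴, so L = 8.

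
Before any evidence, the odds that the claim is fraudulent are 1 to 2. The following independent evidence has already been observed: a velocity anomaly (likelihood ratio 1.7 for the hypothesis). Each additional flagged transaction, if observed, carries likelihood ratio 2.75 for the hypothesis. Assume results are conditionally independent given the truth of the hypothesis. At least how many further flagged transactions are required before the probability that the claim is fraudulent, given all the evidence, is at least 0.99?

Prior odds = 0.5.
Bayes factor of the evidence already in hand = 1.7.
Odds after that evidence = 0.5 × 1.7 = 0.85.
Target odds = 0.99/0.01 = 99.
Need 2.75ⁿ ≥ 99 ÷ 0.85 = 1980/17.
2.75⁴ = 57.19140625 falls short of 1980/17 but 2.75⁵ = 161051/1024 reaches it, so n = 5.

5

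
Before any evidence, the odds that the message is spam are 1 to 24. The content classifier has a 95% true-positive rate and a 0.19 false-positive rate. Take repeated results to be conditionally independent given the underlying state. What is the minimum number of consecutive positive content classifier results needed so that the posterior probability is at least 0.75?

Prior odds = 1/24.
Likelihood ratio of a positive result = 0.95/0.19 = 5.
Target posterior odds = 0.75/0.25 = 3.
Need (1/24) × 5ⁿ ≥ 3, i.e. 5ⁿ ≥ 72.
5² = 25 falls short of 72 but 5³ = 125 reaches it, so n = 3.

3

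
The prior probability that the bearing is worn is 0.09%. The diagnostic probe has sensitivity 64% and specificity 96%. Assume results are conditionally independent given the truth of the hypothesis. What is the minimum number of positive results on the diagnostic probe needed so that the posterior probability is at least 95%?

Prior odds: 0.0009 ÷ 0.9991 = 9/9991.
False-positive rate = 1 − 0.96 = 0.04; likelihood ratio of a positive = 0.64/0.04 = 16.
Target odds: 0.95 ÷ 0.05 = 19.
Need (9/9991) × 16ⁿ ≥ 19, i.e. 16ⁿ ≥ 189829/9.
16³ = 4096 falls short of 189829/9 but 16⁴ = 65536 reaches it, so n = 4.

4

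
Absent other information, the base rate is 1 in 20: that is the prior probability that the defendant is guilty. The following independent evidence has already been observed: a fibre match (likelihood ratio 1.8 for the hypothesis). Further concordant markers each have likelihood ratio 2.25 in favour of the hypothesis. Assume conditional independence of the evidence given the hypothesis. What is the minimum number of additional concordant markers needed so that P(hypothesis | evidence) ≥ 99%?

9

Prior odds = 0.05/0.95 = 1/19.
Bayes factor of the evidence already in hand = 1.8.
Odds after that evidence = (1/19) × 1.8 = 9/95.
Target odds = 0.99/0.01 = 99.
Need 2.25ⁿ ≥ 99 ÷ (9/95) = 1045.
2.25⁸ = 43046721/65536 falls short of 1045 but 2.25⁹ = 387420489/262144 reaches it, so n = 9.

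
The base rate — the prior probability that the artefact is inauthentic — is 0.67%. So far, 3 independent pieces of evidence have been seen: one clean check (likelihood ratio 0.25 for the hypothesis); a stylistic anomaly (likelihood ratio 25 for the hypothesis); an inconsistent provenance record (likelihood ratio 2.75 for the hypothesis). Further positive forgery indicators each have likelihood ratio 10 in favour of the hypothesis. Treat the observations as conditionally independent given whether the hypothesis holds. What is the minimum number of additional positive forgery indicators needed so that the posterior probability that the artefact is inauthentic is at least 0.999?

Prior odds = 0.0067/0.9933 = 67/9933.
Combined Bayes factor of the evidence already in hand = 0.25 × 25 × 2.75 = 17.1875.
Odds after that evidence = (67/9933) × 17.1875 = 1675/14448.
Target odds = 0.999/0.001 = 999.
Need 10ⁿ ≥ 999 ÷ (1675/14448) = 14433552/1675.
10³ = 1000 falls short of 14433552/1675 but 10⁴ = 10000 reaches it, so n = 4.

4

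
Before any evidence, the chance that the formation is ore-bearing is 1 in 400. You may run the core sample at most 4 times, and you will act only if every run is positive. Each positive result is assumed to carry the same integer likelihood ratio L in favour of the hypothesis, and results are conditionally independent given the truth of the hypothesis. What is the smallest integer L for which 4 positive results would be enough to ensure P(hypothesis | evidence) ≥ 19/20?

10

Prior odds = 0.0025/0.9975 = 1/399.
Target odds = 0.95/0.05 = 19.
Need L⁴ ≥ 19 ÷ (1/399) = 7581.
9⁴ = 6561 < 7581 ≤ 10000 = 10⁴, so L = 10.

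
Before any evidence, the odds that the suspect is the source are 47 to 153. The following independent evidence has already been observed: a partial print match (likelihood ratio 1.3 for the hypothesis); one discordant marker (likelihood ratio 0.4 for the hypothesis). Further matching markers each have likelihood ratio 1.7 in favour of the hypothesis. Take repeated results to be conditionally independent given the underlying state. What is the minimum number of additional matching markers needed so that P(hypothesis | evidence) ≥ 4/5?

7

Prior odds = 47/153.
Combined Bayes factor of the evidence already in hand = 1.3 × 0.4 = 0.52.
Odds after that evidence = (47/153) × 0.52 = 611/3825.
Target odds = 0.8/0.2 = 4.
Need 1.7ⁿ ≥ 4 ÷ (611/3825) = 15300/611.
1.7⁶ = 24137569/1000000 falls short of 15300/611 but 1.7⁷ = 410338673/10000000 reaches it, so n = 7.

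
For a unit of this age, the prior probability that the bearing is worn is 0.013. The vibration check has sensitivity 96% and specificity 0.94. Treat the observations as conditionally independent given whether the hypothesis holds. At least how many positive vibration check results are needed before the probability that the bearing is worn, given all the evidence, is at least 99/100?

4

Prior odds: 0.013 ÷ 0.987 = 13/987.
False-positive rate = 1 − 0.94 = 0.06; likelihood ratio of a positive = 0.96/0.06 = 16.
Target posterior odds = 0.99/0.01 = 99.
Require 16ⁿ ≥ 99 ÷ (13/987) = 97713/13.
16³ = 4096 falls short of 97713/13 but 16⁴ = 65536 reaches it, so n = 4.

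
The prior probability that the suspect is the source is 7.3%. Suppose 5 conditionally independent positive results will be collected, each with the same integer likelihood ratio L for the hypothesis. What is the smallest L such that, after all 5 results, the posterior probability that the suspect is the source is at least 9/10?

Prior odds = 0.073/0.927 = 73/927.
Target odds = 0.9/0.1 = 9.
Need L⁵ ≥ 9 ÷ (73/927) = 8343/73.
2⁵ = 32 < 8343/73 ≤ 243 = 3⁵, so L = 3.

3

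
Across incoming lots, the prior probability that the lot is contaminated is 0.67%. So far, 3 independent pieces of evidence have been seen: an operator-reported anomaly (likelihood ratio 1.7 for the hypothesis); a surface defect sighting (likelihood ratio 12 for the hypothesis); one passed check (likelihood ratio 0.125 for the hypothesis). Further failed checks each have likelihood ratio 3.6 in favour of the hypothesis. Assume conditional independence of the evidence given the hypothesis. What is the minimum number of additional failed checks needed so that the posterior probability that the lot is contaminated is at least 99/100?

7

Prior odds = 0.0067/0.9933 = 67/9933.
Combined Bayes factor of the evidence already in hand = 1.7 × 12 × 0.125 = 2.55.
Odds after that evidence = (67/9933) × 2.55 = 1139/66220.
Target odds = 0.99/0.01 = 99.
Need 3.6ⁿ ≥ 99 ÷ (1139/66220) = 6555780/1139.
3.6⁶ = 34012224/15625 falls short of 6555780/1139 but 3.6⁷ = 612220032/78125 reaches it, so n = 7.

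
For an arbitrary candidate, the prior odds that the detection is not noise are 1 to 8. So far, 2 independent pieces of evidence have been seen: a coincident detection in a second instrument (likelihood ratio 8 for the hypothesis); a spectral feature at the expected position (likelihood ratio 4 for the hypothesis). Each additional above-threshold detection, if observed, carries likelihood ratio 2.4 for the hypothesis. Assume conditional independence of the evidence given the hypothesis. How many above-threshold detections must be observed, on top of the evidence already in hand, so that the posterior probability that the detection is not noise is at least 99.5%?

5

Prior odds = 0.125.
Combined Bayes factor of the evidence already in hand = 8 × 4 = 32.
Odds after that evidence = 0.125 × 32 = 4.
Target odds = 0.995/0.005 = 199.
Need 2.4ⁿ ≥ 199 ÷ 4 = 49.75.
2.4⁴ = 33.1776 falls short of 49.75 but 2.4⁵ = 79.62624 reaches it, so n = 5.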